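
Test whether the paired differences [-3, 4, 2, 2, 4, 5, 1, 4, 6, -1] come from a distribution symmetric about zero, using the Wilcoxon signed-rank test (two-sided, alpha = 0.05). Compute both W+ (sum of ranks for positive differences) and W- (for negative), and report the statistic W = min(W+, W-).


Step 1: Drop any zero differences (none here) and take |d_i|.
|d| = [3, 4, 2, 2, 4, 5, 1, 4, 6, 1]
Step 2: Midrank |d_i| (ties get averaged ranks).
ranks: |3|->5, |4|->7, |2|->3.5, |2|->3.5, |4|->7, |5|->9, |1|->1.5, |4|->7, |6|->10, |1|->1.5
Step 3: Attach original signs; sum ranks with positive sign and with negative sign.
W+ = 7 + 3.5 + 3.5 + 7 + 9 + 1.5 + 7 + 10 = 48.5
W- = 5 + 1.5 = 6.5
(Check: W+ + W- = 55 should equal n(n+1)/2 = 55.)
Step 4: Test statistic W = min(W+, W-) = 6.5.
Step 5: Ties in |d|, so use the tie-corrected normal approximation.
        E[W] = n(n+1)/4 = 10*11/4 = 27.5.
        Tie groups: |d|=1 (t=2), |d|=2 (t=2), |d|=4 (t=3); sum(t^3 - t) = 36.
        Var[W] = n(n+1)(2n+1)/24 - sum(t^3-t)/48 = 2310/24 - 36/48 = 95.5.
        z = (W - E[W]) / sqrt(Var[W]) = (6.5 - 27.5) / 9.7724 = -2.1489.
        Two-sided p = 2*Phi(z) = 0.031642.
Step 6: alpha = 0.05. reject H0.

W+ = 48.5, W- = 6.5, W = min = 6.5, p = 0.031642, reject H0.


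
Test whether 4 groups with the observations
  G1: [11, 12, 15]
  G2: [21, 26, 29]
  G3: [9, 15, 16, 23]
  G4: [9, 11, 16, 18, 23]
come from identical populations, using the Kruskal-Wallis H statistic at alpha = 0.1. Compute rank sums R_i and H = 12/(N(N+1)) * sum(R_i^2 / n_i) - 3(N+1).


Step 1: Combine all N = 15 observations and assign midranks.
sorted (value, group, rank): (9,G3,1.5), (9,G4,1.5), (11,G1,3.5), (11,G4,3.5), (12,G1,5), (15,G1,6.5), (15,G3,6.5), (16,G3,8.5), (16,G4,8.5), (18,G4,10), (21,G2,11), (23,G3,12.5), (23,G4,12.5), (26,G2,14), (29,G2,15)
Step 2: Sum ranks within each group.
R_1 = 15 (n_1 = 3)
R_2 = 40 (n_2 = 3)
R_3 = 29 (n_3 = 4)
R_4 = 36 (n_4 = 5)
Step 3: H = 12/(N(N+1)) * sum(R_i^2/n_i) - 3(N+1)
     = 12/(15*16) * (15^2/3 + 40^2/3 + 29^2/4 + 36^2/5) - 3*16
     = 0.050000 * 1077.78 - 48
     = 5.889167.
Step 4: Ties present; correction factor C = 1 - 30/(15^3 - 15) = 0.991071. Corrected H = 5.889167 / 0.991071 = 5.942222.
Step 5: Under H0, H ~ chi^2(3); p-value = 0.114455.
Step 6: alpha = 0.1. fail to reject H0.

H = 5.9422, df = 3, p = 0.114455, fail to reject H0.


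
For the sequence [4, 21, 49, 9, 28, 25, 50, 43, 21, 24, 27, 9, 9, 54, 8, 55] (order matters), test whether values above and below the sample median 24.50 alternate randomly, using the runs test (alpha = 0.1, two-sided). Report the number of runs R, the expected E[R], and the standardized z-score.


Step 1: Compute median = 24.50; label A = above, B = below.
Labels in order: BBABAAAABBABBABA  (n_A = 8, n_B = 8)
Step 2: Count runs R = 10.
Step 3: Under H0 (random ordering), E[R] = 2*n_A*n_B/(n_A+n_B) + 1 = 2*8*8/16 + 1 = 9.0000.
        Var[R] = 2*n_A*n_B*(2*n_A*n_B - n_A - n_B) / ((n_A+n_B)^2 * (n_A+n_B-1)) = 14336/3840 = 3.7333.
        SD[R] = 1.9322.
Step 4: Continuity-corrected z = (R - 0.5 - E[R]) / SD[R] = (10 - 0.5 - 9.0000) / 1.9322 = 0.2588.
Step 5: Two-sided p-value via normal approximation = 2*(1 - Phi(|z|)) = 0.795809.
Step 6: alpha = 0.1. fail to reject H0.

R = 10, z = 0.2588, p = 0.795809, fail to reject H0.


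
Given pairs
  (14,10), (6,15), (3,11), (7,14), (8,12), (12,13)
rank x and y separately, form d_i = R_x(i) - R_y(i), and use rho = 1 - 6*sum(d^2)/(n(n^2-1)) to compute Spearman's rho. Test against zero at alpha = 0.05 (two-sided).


Step 1: Rank x and y separately (midranks; no ties here).
rank(x): 14->6, 6->2, 3->1, 7->3, 8->4, 12->5
rank(y): 10->1, 15->6, 11->2, 14->5, 12->3, 13->4
Step 2: d_i = R_x(i) - R_y(i); compute d_i^2.
  (6-1)^2=25, (2-6)^2=16, (1-2)^2=1, (3-5)^2=4, (4-3)^2=1, (5-4)^2=1
sum(d^2) = 48.
Step 3: rho = 1 - 6*48 / (6*(6^2 - 1)) = 1 - 288/210 = -0.371429.
Step 4: Under H0, t = rho * sqrt((n-2)/(1-rho^2)) = -0.8001 ~ t(4).
Step 5: Two-sided p-value from the t-distribution with 4 df = 0.468478.
Step 6: alpha = 0.05. fail to reject H0.

rho = -0.3714, p = 0.468478, fail to reject H0 at alpha = 0.05.


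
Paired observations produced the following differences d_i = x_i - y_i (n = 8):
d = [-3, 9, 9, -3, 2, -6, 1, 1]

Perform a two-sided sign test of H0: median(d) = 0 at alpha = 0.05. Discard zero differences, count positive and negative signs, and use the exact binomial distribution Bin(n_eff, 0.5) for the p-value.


Step 1: Discard zero differences. Original n = 8; n_eff = number of nonzero differences = 8.
Nonzero differences (with sign): -3, +9, +9, -3, +2, -6, +1, +1
Step 2: Count signs: positive = 5, negative = 3.
Step 3: Under H0: P(positive) = 0.5, so the number of positives S ~ Bin(8, 0.5).
Step 4: Two-sided exact p-value = sum of Bin(8,0.5) probabilities at or below the observed probability = 0.726562.
Step 5: alpha = 0.05. fail to reject H0.

n_eff = 8, pos = 5, neg = 3, p = 0.726562, fail to reject H0.


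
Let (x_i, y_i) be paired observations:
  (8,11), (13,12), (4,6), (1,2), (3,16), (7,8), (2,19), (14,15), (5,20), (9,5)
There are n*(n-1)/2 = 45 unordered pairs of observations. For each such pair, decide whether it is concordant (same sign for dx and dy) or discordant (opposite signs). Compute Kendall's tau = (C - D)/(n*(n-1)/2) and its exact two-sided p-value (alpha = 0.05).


Step 1: Enumerate the 45 unordered pairs (i,j) with i<j and classify each by sign(x_j-x_i) * sign(y_j-y_i).
  (1,2):dx=+5,dy=+1->C; (1,3):dx=-4,dy=-5->C; (1,4):dx=-7,dy=-9->C; (1,5):dx=-5,dy=+5->D
  (1,6):dx=-1,dy=-3->C; (1,7):dx=-6,dy=+8->D; (1,8):dx=+6,dy=+4->C; (1,9):dx=-3,dy=+9->D
  (1,10):dx=+1,dy=-6->D; (2,3):dx=-9,dy=-6->C; (2,4):dx=-12,dy=-10->C; (2,5):dx=-10,dy=+4->D
  (2,6):dx=-6,dy=-4->C; (2,7):dx=-11,dy=+7->D; (2,8):dx=+1,dy=+3->C; (2,9):dx=-8,dy=+8->D
  (2,10):dx=-4,dy=-7->C; (3,4):dx=-3,dy=-4->C; (3,5):dx=-1,dy=+10->D; (3,6):dx=+3,dy=+2->C
  (3,7):dx=-2,dy=+13->D; (3,8):dx=+10,dy=+9->C; (3,9):dx=+1,dy=+14->C; (3,10):dx=+5,dy=-1->D
  (4,5):dx=+2,dy=+14->C; (4,6):dx=+6,dy=+6->C; (4,7):dx=+1,dy=+17->C; (4,8):dx=+13,dy=+13->C
  (4,9):dx=+4,dy=+18->C; (4,10):dx=+8,dy=+3->C; (5,6):dx=+4,dy=-8->D; (5,7):dx=-1,dy=+3->D
  (5,8):dx=+11,dy=-1->D; (5,9):dx=+2,dy=+4->C; (5,10):dx=+6,dy=-11->D; (6,7):dx=-5,dy=+11->D
  (6,8):dx=+7,dy=+7->C; (6,9):dx=-2,dy=+12->D; (6,10):dx=+2,dy=-3->D; (7,8):dx=+12,dy=-4->D
  (7,9):dx=+3,dy=+1->C; (7,10):dx=+7,dy=-14->D; (8,9):dx=-9,dy=+5->D; (8,10):dx=-5,dy=-10->C
  (9,10):dx=+4,dy=-15->D
Step 2: C = 24, D = 21, total pairs = 45.
Step 3: tau = (C - D)/(n(n-1)/2) = (24 - 21)/45 = 0.066667.
Step 4: Exact two-sided p-value (enumerate n! = 3628800 permutations of y under H0): p = 0.861801.
Step 5: alpha = 0.05. fail to reject H0.

tau_b = 0.0667 (C=24, D=21), p = 0.861801, fail to reject H0.


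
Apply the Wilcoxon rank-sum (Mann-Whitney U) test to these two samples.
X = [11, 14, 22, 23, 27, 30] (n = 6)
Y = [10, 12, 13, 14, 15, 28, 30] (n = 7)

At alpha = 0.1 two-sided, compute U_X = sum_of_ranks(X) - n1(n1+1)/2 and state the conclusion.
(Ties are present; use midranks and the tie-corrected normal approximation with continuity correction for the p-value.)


Step 1: Combine and sort all 13 observations; assign midranks.
sorted (value, group): (10,Y), (11,X), (12,Y), (13,Y), (14,X), (14,Y), (15,Y), (22,X), (23,X), (27,X), (28,Y), (30,X), (30,Y)
ranks: 10->1, 11->2, 12->3, 13->4, 14->5.5, 14->5.5, 15->7, 22->8, 23->9, 27->10, 28->11, 30->12.5, 30->12.5
Step 2: Rank sum for X: R1 = 2 + 5.5 + 8 + 9 + 10 + 12.5 = 47.
Step 3: U_X = R1 - n1(n1+1)/2 = 47 - 6*7/2 = 47 - 21 = 26.
       U_Y = n1*n2 - U_X = 42 - 26 = 16.
Step 4: Ties are present, so use the tie-corrected normal approximation (with continuity correction) for the p-value.
Step 5: p-value = 0.519167; compare to alpha = 0.1. fail to reject H0.

U_X = 26, p = 0.519167, fail to reject H0 at alpha = 0.1.


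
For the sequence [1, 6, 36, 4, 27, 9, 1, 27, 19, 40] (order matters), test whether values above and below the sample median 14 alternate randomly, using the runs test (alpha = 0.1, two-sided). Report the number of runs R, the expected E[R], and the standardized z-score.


Step 1: Compute median = 14; label A = above, B = below.
Labels in order: BBABABBAAA  (n_A = 5, n_B = 5)
Step 2: Count runs R = 6.
Step 3: Under H0 (random ordering), E[R] = 2*n_A*n_B/(n_A+n_B) + 1 = 2*5*5/10 + 1 = 6.0000.
        Var[R] = 2*n_A*n_B*(2*n_A*n_B - n_A - n_B) / ((n_A+n_B)^2 * (n_A+n_B-1)) = 2000/900 = 2.2222.
        SD[R] = 1.4907.
Step 4: R = E[R], so z = 0 with no continuity correction.
Step 5: Two-sided p-value via normal approximation = 2*(1 - Phi(|z|)) = 1.000000.
Step 6: alpha = 0.1. fail to reject H0.

R = 6, z = 0.0000, p = 1.000000, fail to reject H0.


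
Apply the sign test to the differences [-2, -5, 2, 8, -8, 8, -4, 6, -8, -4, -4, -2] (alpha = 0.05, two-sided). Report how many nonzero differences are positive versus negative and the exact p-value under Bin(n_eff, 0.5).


Step 1: Discard zero differences. Original n = 12; n_eff = number of nonzero differences = 12.
Nonzero differences (with sign): -2, -5, +2, +8, -8, +8, -4, +6, -8, -4, -4, -2
Step 2: Count signs: positive = 4, negative = 8.
Step 3: Under H0: P(positive) = 0.5, so the number of positives S ~ Bin(12, 0.5).
Step 4: Two-sided exact p-value = sum of Bin(12,0.5) probabilities at or below the observed probability = 0.387695.
Step 5: alpha = 0.05. fail to reject H0.

n_eff = 12, pos = 4, neg = 8, p = 0.387695, fail to reject H0.


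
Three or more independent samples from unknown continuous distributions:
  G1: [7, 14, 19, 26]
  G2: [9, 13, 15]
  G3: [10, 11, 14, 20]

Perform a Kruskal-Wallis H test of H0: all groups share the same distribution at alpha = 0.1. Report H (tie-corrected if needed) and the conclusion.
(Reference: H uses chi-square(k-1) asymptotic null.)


Step 1: Combine all N = 11 observations and assign midranks.
sorted (value, group, rank): (7,G1,1), (9,G2,2), (10,G3,3), (11,G3,4), (13,G2,5), (14,G1,6.5), (14,G3,6.5), (15,G2,8), (19,G1,9), (20,G3,10), (26,G1,11)
Step 2: Sum ranks within each group.
R_1 = 27.5 (n_1 = 4)
R_2 = 15 (n_2 = 3)
R_3 = 23.5 (n_3 = 4)
Step 3: H = 12/(N(N+1)) * sum(R_i^2/n_i) - 3(N+1)
     = 12/(11*12) * (27.5^2/4 + 15^2/3 + 23.5^2/4) - 3*12
     = 0.090909 * 402.125 - 36
     = 0.556818.
Step 4: Ties present; correction factor C = 1 - 6/(11^3 - 11) = 0.995455. Corrected H = 0.556818 / 0.995455 = 0.559361.
Step 5: Under H0, H ~ chi^2(2); p-value = 0.756025.
Step 6: alpha = 0.1. fail to reject H0.

H = 0.5594, df = 2, p = 0.756025, fail to reject H0.


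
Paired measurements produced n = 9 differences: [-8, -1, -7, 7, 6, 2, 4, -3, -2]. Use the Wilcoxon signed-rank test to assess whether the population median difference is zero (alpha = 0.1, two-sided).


Step 1: Drop any zero differences (none here) and take |d_i|.
|d| = [8, 1, 7, 7, 6, 2, 4, 3, 2]
Step 2: Midrank |d_i| (ties get averaged ranks).
ranks: |8|->9, |1|->1, |7|->7.5, |7|->7.5, |6|->6, |2|->2.5, |4|->5, |3|->4, |2|->2.5
Step 3: Attach original signs; sum ranks with positive sign and with negative sign.
W+ = 7.5 + 6 + 2.5 + 5 = 21
W- = 9 + 1 + 7.5 + 4 + 2.5 = 24
(Check: W+ + W- = 45 should equal n(n+1)/2 = 45.)
Step 4: Test statistic W = min(W+, W-) = 21.
Step 5: Ties in |d|, so use the tie-corrected normal approximation.
        E[W] = n(n+1)/4 = 9*10/4 = 22.5.
        Tie groups: |d|=2 (t=2), |d|=7 (t=2); sum(t^3 - t) = 12.
        Var[W] = n(n+1)(2n+1)/24 - sum(t^3-t)/48 = 1710/24 - 12/48 = 71.
        z = (W - E[W]) / sqrt(Var[W]) = (21 - 22.5) / 8.4261 = -0.1780.
        Two-sided p = 2*Phi(z) = 0.858709.
Step 6: alpha = 0.1. fail to reject H0.

W+ = 21, W- = 24, W = min = 21, p = 0.858709, fail to reject H0.


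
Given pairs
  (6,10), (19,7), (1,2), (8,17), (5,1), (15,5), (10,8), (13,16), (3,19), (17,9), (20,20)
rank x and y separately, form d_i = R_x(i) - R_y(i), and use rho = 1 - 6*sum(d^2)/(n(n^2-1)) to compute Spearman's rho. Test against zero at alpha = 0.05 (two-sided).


Step 1: Rank x and y separately (midranks; no ties here).
rank(x): 6->4, 19->10, 1->1, 8->5, 5->3, 15->8, 10->6, 13->7, 3->2, 17->9, 20->11
rank(y): 10->7, 7->4, 2->2, 17->9, 1->1, 5->3, 8->5, 16->8, 19->10, 9->6, 20->11
Step 2: d_i = R_x(i) - R_y(i); compute d_i^2.
  (4-7)^2=9, (10-4)^2=36, (1-2)^2=1, (5-9)^2=16, (3-1)^2=4, (8-3)^2=25, (6-5)^2=1, (7-8)^2=1, (2-10)^2=64, (9-6)^2=9, (11-11)^2=0
sum(d^2) = 166.
Step 3: rho = 1 - 6*166 / (11*(11^2 - 1)) = 1 - 996/1320 = 0.245455.
Step 4: Under H0, t = rho * sqrt((n-2)/(1-rho^2)) = 0.7596 ~ t(9).
Step 5: Two-sided p-value from the t-distribution with 9 df = 0.466922.
Step 6: alpha = 0.05. fail to reject H0.

rho = 0.2455, p = 0.466922, fail to reject H0 at alpha = 0.05.


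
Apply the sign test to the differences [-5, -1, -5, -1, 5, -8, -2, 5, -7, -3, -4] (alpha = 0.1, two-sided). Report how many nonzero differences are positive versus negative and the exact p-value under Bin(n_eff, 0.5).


Step 1: Discard zero differences. Original n = 11; n_eff = number of nonzero differences = 11.
Nonzero differences (with sign): -5, -1, -5, -1, +5, -8, -2, +5, -7, -3, -4
Step 2: Count signs: positive = 2, negative = 9.
Step 3: Under H0: P(positive) = 0.5, so the number of positives S ~ Bin(11, 0.5).
Step 4: Two-sided exact p-value = sum of Bin(11,0.5) probabilities at or below the observed probability = 0.065430.
Step 5: alpha = 0.1. reject H0.

n_eff = 11, pos = 2, neg = 9, p = 0.065430, reject H0.


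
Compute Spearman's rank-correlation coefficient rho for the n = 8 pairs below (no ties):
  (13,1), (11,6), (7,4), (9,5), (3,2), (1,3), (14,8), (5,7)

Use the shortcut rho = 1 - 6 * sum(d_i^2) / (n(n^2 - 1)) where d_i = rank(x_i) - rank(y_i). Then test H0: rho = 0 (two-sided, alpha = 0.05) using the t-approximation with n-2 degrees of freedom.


Step 1: Rank x and y separately (midranks; no ties here).
rank(x): 13->7, 11->6, 7->4, 9->5, 3->2, 1->1, 14->8, 5->3
rank(y): 1->1, 6->6, 4->4, 5->5, 2->2, 3->3, 8->8, 7->7
Step 2: d_i = R_x(i) - R_y(i); compute d_i^2.
  (7-1)^2=36, (6-6)^2=0, (4-4)^2=0, (5-5)^2=0, (2-2)^2=0, (1-3)^2=4, (8-8)^2=0, (3-7)^2=16
sum(d^2) = 56.
Step 3: rho = 1 - 6*56 / (8*(8^2 - 1)) = 1 - 336/504 = 0.333333.
Step 4: Under H0, t = rho * sqrt((n-2)/(1-rho^2)) = 0.8660 ~ t(6).
Step 5: Two-sided p-value from the t-distribution with 6 df = 0.419753.
Step 6: alpha = 0.05. fail to reject H0.

rho = 0.3333, p = 0.419753, fail to reject H0 at alpha = 0.05.


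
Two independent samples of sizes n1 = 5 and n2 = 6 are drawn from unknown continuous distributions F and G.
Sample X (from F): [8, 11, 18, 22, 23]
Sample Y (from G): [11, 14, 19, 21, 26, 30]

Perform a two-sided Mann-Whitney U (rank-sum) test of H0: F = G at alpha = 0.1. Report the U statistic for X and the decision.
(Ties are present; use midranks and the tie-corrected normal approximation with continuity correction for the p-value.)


Step 1: Combine and sort all 11 observations; assign midranks.
sorted (value, group): (8,X), (11,X), (11,Y), (14,Y), (18,X), (19,Y), (21,Y), (22,X), (23,X), (26,Y), (30,Y)
ranks: 8->1, 11->2.5, 11->2.5, 14->4, 18->5, 19->6, 21->7, 22->8, 23->9, 26->10, 30->11
Step 2: Rank sum for X: R1 = 1 + 2.5 + 5 + 8 + 9 = 25.5.
Step 3: U_X = R1 - n1(n1+1)/2 = 25.5 - 5*6/2 = 25.5 - 15 = 10.5.
       U_Y = n1*n2 - U_X = 30 - 10.5 = 19.5.
Step 4: Ties are present, so use the tie-corrected normal approximation (with continuity correction) for the p-value.
Step 5: p-value = 0.464192; compare to alpha = 0.1. fail to reject H0.

U_X = 10.5, p = 0.464192, fail to reject H0 at alpha = 0.1.


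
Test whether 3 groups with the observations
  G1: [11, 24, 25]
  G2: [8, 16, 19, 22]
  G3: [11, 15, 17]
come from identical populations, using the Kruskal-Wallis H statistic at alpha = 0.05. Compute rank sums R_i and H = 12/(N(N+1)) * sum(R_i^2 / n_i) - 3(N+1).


Step 1: Combine all N = 10 observations and assign midranks.
sorted (value, group, rank): (8,G2,1), (11,G1,2.5), (11,G3,2.5), (15,G3,4), (16,G2,5), (17,G3,6), (19,G2,7), (22,G2,8), (24,G1,9), (25,G1,10)
Step 2: Sum ranks within each group.
R_1 = 21.5 (n_1 = 3)
R_2 = 21 (n_2 = 4)
R_3 = 12.5 (n_3 = 3)
Step 3: H = 12/(N(N+1)) * sum(R_i^2/n_i) - 3(N+1)
     = 12/(10*11) * (21.5^2/3 + 21^2/4 + 12.5^2/3) - 3*11
     = 0.109091 * 316.417 - 33
     = 1.518182.
Step 4: Ties present; correction factor C = 1 - 6/(10^3 - 10) = 0.993939. Corrected H = 1.518182 / 0.993939 = 1.527439.
Step 5: Under H0, H ~ chi^2(2); p-value = 0.465930.
Step 6: alpha = 0.05. fail to reject H0.

H = 1.5274, df = 2, p = 0.465930, fail to reject H0.


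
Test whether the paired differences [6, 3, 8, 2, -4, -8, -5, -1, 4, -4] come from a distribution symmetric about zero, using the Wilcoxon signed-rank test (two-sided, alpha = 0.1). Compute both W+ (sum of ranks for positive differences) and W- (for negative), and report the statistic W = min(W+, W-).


Step 1: Drop any zero differences (none here) and take |d_i|.
|d| = [6, 3, 8, 2, 4, 8, 5, 1, 4, 4]
Step 2: Midrank |d_i| (ties get averaged ranks).
ranks: |6|->8, |3|->3, |8|->9.5, |2|->2, |4|->5, |8|->9.5, |5|->7, |1|->1, |4|->5, |4|->5
Step 3: Attach original signs; sum ranks with positive sign and with negative sign.
W+ = 8 + 3 + 9.5 + 2 + 5 = 27.5
W- = 5 + 9.5 + 7 + 1 + 5 = 27.5
(Check: W+ + W- = 55 should equal n(n+1)/2 = 55.)
Step 4: Test statistic W = min(W+, W-) = 27.5.
Step 5: Ties in |d|, so use the tie-corrected normal approximation.
        E[W] = n(n+1)/4 = 10*11/4 = 27.5.
        Tie groups: |d|=4 (t=3), |d|=8 (t=2); sum(t^3 - t) = 30.
        Var[W] = n(n+1)(2n+1)/24 - sum(t^3-t)/48 = 2310/24 - 30/48 = 95.625.
        z = (W - E[W]) / sqrt(Var[W]) = (27.5 - 27.5) / 9.7788 = 0.0000.
        Two-sided p = 2*Phi(z) = 1.000000.
Step 6: alpha = 0.1. fail to reject H0.

W+ = 27.5, W- = 27.5, W = min = 27.5, p = 1.000000, fail to reject H0.


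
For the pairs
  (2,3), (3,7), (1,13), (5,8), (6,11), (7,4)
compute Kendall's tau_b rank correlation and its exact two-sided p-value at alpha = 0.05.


Step 1: Enumerate the 15 unordered pairs (i,j) with i<j and classify each by sign(x_j-x_i) * sign(y_j-y_i).
  (1,2):dx=+1,dy=+4->C; (1,3):dx=-1,dy=+10->D; (1,4):dx=+3,dy=+5->C; (1,5):dx=+4,dy=+8->C
  (1,6):dx=+5,dy=+1->C; (2,3):dx=-2,dy=+6->D; (2,4):dx=+2,dy=+1->C; (2,5):dx=+3,dy=+4->C
  (2,6):dx=+4,dy=-3->D; (3,4):dx=+4,dy=-5->D; (3,5):dx=+5,dy=-2->D; (3,6):dx=+6,dy=-9->D
  (4,5):dx=+1,dy=+3->C; (4,6):dx=+2,dy=-4->D; (5,6):dx=+1,dy=-7->D
Step 2: C = 7, D = 8, total pairs = 15.
Step 3: tau = (C - D)/(n(n-1)/2) = (7 - 8)/15 = -0.066667.
Step 4: Exact two-sided p-value (enumerate n! = 720 permutations of y under H0): p = 1.000000.
Step 5: alpha = 0.05. fail to reject H0.

tau_b = -0.0667 (C=7, D=8), p = 1.000000, fail to reject H0.


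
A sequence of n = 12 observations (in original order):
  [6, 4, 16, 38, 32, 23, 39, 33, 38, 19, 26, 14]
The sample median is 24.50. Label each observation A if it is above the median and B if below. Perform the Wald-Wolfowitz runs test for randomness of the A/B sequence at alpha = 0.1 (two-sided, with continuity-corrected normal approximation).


Step 1: Compute median = 24.50; label A = above, B = below.
Labels in order: BBBAABAAABAB  (n_A = 6, n_B = 6)
Step 2: Count runs R = 7.
Step 3: Under H0 (random ordering), E[R] = 2*n_A*n_B/(n_A+n_B) + 1 = 2*6*6/12 + 1 = 7.0000.
        Var[R] = 2*n_A*n_B*(2*n_A*n_B - n_A - n_B) / ((n_A+n_B)^2 * (n_A+n_B-1)) = 4320/1584 = 2.7273.
        SD[R] = 1.6514.
Step 4: R = E[R], so z = 0 with no continuity correction.
Step 5: Two-sided p-value via normal approximation = 2*(1 - Phi(|z|)) = 1.000000.
Step 6: alpha = 0.1. fail to reject H0.

R = 7, z = 0.0000, p = 1.000000, fail to reject H0.


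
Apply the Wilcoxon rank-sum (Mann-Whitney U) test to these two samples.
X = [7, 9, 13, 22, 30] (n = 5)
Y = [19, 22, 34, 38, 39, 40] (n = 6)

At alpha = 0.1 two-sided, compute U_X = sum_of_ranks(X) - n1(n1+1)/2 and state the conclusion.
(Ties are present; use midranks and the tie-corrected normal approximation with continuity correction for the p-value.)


Step 1: Combine and sort all 11 observations; assign midranks.
sorted (value, group): (7,X), (9,X), (13,X), (19,Y), (22,X), (22,Y), (30,X), (34,Y), (38,Y), (39,Y), (40,Y)
ranks: 7->1, 9->2, 13->3, 19->4, 22->5.5, 22->5.5, 30->7, 34->8, 38->9, 39->10, 40->11
Step 2: Rank sum for X: R1 = 1 + 2 + 3 + 5.5 + 7 = 18.5.
Step 3: U_X = R1 - n1(n1+1)/2 = 18.5 - 5*6/2 = 18.5 - 15 = 3.5.
       U_Y = n1*n2 - U_X = 30 - 3.5 = 26.5.
Step 4: Ties are present, so use the tie-corrected normal approximation (with continuity correction) for the p-value.
Step 5: p-value = 0.044126; compare to alpha = 0.1. reject H0.

U_X = 3.5, p = 0.044126, reject H0 at alpha = 0.1.


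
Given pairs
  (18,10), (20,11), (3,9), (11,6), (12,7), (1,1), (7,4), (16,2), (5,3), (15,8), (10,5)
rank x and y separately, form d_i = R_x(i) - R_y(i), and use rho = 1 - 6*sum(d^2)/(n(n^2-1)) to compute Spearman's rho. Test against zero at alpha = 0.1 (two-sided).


Step 1: Rank x and y separately (midranks; no ties here).
rank(x): 18->10, 20->11, 3->2, 11->6, 12->7, 1->1, 7->4, 16->9, 5->3, 15->8, 10->5
rank(y): 10->10, 11->11, 9->9, 6->6, 7->7, 1->1, 4->4, 2->2, 3->3, 8->8, 5->5
Step 2: d_i = R_x(i) - R_y(i); compute d_i^2.
  (10-10)^2=0, (11-11)^2=0, (2-9)^2=49, (6-6)^2=0, (7-7)^2=0, (1-1)^2=0, (4-4)^2=0, (9-2)^2=49, (3-3)^2=0, (8-8)^2=0, (5-5)^2=0
sum(d^2) = 98.
Step 3: rho = 1 - 6*98 / (11*(11^2 - 1)) = 1 - 588/1320 = 0.554545.
Step 4: Under H0, t = rho * sqrt((n-2)/(1-rho^2)) = 1.9992 ~ t(9).
Step 5: Two-sided p-value from the t-distribution with 9 df = 0.076652.
Step 6: alpha = 0.1. reject H0.

rho = 0.5545, p = 0.076652, reject H0 at alpha = 0.1.


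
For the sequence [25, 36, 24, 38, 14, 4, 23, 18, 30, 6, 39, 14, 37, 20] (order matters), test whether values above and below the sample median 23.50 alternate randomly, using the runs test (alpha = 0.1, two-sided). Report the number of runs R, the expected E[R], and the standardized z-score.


Step 1: Compute median = 23.50; label A = above, B = below.
Labels in order: AAAABBBBABABAB  (n_A = 7, n_B = 7)
Step 2: Count runs R = 8.
Step 3: Under H0 (random ordering), E[R] = 2*n_A*n_B/(n_A+n_B) + 1 = 2*7*7/14 + 1 = 8.0000.
        Var[R] = 2*n_A*n_B*(2*n_A*n_B - n_A - n_B) / ((n_A+n_B)^2 * (n_A+n_B-1)) = 8232/2548 = 3.2308.
        SD[R] = 1.7974.
Step 4: R = E[R], so z = 0 with no continuity correction.
Step 5: Two-sided p-value via normal approximation = 2*(1 - Phi(|z|)) = 1.000000.
Step 6: alpha = 0.1. fail to reject H0.

R = 8, z = 0.0000, p = 1.000000, fail to reject H0.


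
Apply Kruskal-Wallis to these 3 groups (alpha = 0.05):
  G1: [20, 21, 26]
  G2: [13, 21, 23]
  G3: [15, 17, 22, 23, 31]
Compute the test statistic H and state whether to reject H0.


Step 1: Combine all N = 11 observations and assign midranks.
sorted (value, group, rank): (13,G2,1), (15,G3,2), (17,G3,3), (20,G1,4), (21,G1,5.5), (21,G2,5.5), (22,G3,7), (23,G2,8.5), (23,G3,8.5), (26,G1,10), (31,G3,11)
Step 2: Sum ranks within each group.
R_1 = 19.5 (n_1 = 3)
R_2 = 15 (n_2 = 3)
R_3 = 31.5 (n_3 = 5)
Step 3: H = 12/(N(N+1)) * sum(R_i^2/n_i) - 3(N+1)
     = 12/(11*12) * (19.5^2/3 + 15^2/3 + 31.5^2/5) - 3*12
     = 0.090909 * 400.2 - 36
     = 0.381818.
Step 4: Ties present; correction factor C = 1 - 12/(11^3 - 11) = 0.990909. Corrected H = 0.381818 / 0.990909 = 0.385321.
Step 5: Under H0, H ~ chi^2(2); p-value = 0.824762.
Step 6: alpha = 0.05. fail to reject H0.

H = 0.3853, df = 2, p = 0.824762, fail to reject H0.


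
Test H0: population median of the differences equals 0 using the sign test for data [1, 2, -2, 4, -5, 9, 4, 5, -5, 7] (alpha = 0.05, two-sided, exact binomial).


Step 1: Discard zero differences. Original n = 10; n_eff = number of nonzero differences = 10.
Nonzero differences (with sign): +1, +2, -2, +4, -5, +9, +4, +5, -5, +7
Step 2: Count signs: positive = 7, negative = 3.
Step 3: Under H0: P(positive) = 0.5, so the number of positives S ~ Bin(10, 0.5).
Step 4: Two-sided exact p-value = sum of Bin(10,0.5) probabilities at or below the observed probability = 0.343750.
Step 5: alpha = 0.05. fail to reject H0.

n_eff = 10, pos = 7, neg = 3, p = 0.343750, fail to reject H0.


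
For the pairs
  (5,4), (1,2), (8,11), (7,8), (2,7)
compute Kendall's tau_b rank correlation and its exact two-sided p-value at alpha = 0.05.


Step 1: Enumerate the 10 unordered pairs (i,j) with i<j and classify each by sign(x_j-x_i) * sign(y_j-y_i).
  (1,2):dx=-4,dy=-2->C; (1,3):dx=+3,dy=+7->C; (1,4):dx=+2,dy=+4->C; (1,5):dx=-3,dy=+3->D
  (2,3):dx=+7,dy=+9->C; (2,4):dx=+6,dy=+6->C; (2,5):dx=+1,dy=+5->C; (3,4):dx=-1,dy=-3->C
  (3,5):dx=-6,dy=-4->C; (4,5):dx=-5,dy=-1->C
Step 2: C = 9, D = 1, total pairs = 10.
Step 3: tau = (C - D)/(n(n-1)/2) = (9 - 1)/10 = 0.800000.
Step 4: Exact two-sided p-value (enumerate n! = 120 permutations of y under H0): p = 0.083333.
Step 5: alpha = 0.05. fail to reject H0.

tau_b = 0.8000 (C=9, D=1), p = 0.083333, fail to reject H0.


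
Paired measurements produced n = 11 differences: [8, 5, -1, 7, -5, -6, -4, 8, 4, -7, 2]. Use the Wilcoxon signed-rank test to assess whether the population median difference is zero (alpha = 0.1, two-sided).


Step 1: Drop any zero differences (none here) and take |d_i|.
|d| = [8, 5, 1, 7, 5, 6, 4, 8, 4, 7, 2]
Step 2: Midrank |d_i| (ties get averaged ranks).
ranks: |8|->10.5, |5|->5.5, |1|->1, |7|->8.5, |5|->5.5, |6|->7, |4|->3.5, |8|->10.5, |4|->3.5, |7|->8.5, |2|->2
Step 3: Attach original signs; sum ranks with positive sign and with negative sign.
W+ = 10.5 + 5.5 + 8.5 + 10.5 + 3.5 + 2 = 40.5
W- = 1 + 5.5 + 7 + 3.5 + 8.5 = 25.5
(Check: W+ + W- = 66 should equal n(n+1)/2 = 66.)
Step 4: Test statistic W = min(W+, W-) = 25.5.
Step 5: Ties in |d|, so use the tie-corrected normal approximation.
        E[W] = n(n+1)/4 = 11*12/4 = 33.
        Tie groups: |d|=4 (t=2), |d|=5 (t=2), |d|=7 (t=2), |d|=8 (t=2); sum(t^3 - t) = 24.
        Var[W] = n(n+1)(2n+1)/24 - sum(t^3-t)/48 = 3036/24 - 24/48 = 126.
        z = (W - E[W]) / sqrt(Var[W]) = (25.5 - 33) / 11.2250 = -0.6682.
        Two-sided p = 2*Phi(z) = 0.504036.
Step 6: alpha = 0.1. fail to reject H0.

W+ = 40.5, W- = 25.5, W = min = 25.5, p = 0.504036, fail to reject H0.


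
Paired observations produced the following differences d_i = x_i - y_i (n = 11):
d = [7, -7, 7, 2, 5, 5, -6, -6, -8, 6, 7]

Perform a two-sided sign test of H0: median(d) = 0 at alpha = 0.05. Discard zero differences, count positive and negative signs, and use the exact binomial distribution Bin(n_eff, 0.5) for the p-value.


Step 1: Discard zero differences. Original n = 11; n_eff = number of nonzero differences = 11.
Nonzero differences (with sign): +7, -7, +7, +2, +5, +5, -6, -6, -8, +6, +7
Step 2: Count signs: positive = 7, negative = 4.
Step 3: Under H0: P(positive) = 0.5, so the number of positives S ~ Bin(11, 0.5).
Step 4: Two-sided exact p-value = sum of Bin(11,0.5) probabilities at or below the observed probability = 0.548828.
Step 5: alpha = 0.05. fail to reject H0.

n_eff = 11, pos = 7, neg = 4, p = 0.548828, fail to reject H0.


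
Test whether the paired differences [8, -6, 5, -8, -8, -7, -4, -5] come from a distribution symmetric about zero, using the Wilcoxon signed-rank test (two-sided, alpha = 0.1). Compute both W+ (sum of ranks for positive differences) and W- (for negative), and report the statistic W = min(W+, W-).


Step 1: Drop any zero differences (none here) and take |d_i|.
|d| = [8, 6, 5, 8, 8, 7, 4, 5]
Step 2: Midrank |d_i| (ties get averaged ranks).
ranks: |8|->7, |6|->4, |5|->2.5, |8|->7, |8|->7, |7|->5, |4|->1, |5|->2.5
Step 3: Attach original signs; sum ranks with positive sign and with negative sign.
W+ = 7 + 2.5 = 9.5
W- = 4 + 7 + 7 + 5 + 1 + 2.5 = 26.5
(Check: W+ + W- = 36 should equal n(n+1)/2 = 36.)
Step 4: Test statistic W = min(W+, W-) = 9.5.
Step 5: Ties in |d|, so use the tie-corrected normal approximation.
        E[W] = n(n+1)/4 = 8*9/4 = 18.
        Tie groups: |d|=5 (t=2), |d|=8 (t=3); sum(t^3 - t) = 30.
        Var[W] = n(n+1)(2n+1)/24 - sum(t^3-t)/48 = 1224/24 - 30/48 = 50.375.
        z = (W - E[W]) / sqrt(Var[W]) = (9.5 - 18) / 7.0975 = -1.1976.
        Two-sided p = 2*Phi(z) = 0.231073.
Step 6: alpha = 0.1. fail to reject H0.

W+ = 9.5, W- = 26.5, W = min = 9.5, p = 0.231073, fail to reject H0.


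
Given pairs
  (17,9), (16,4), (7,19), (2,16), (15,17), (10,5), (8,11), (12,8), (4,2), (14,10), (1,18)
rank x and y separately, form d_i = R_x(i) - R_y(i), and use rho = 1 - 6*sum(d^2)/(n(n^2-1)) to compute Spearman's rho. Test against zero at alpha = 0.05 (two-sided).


Step 1: Rank x and y separately (midranks; no ties here).
rank(x): 17->11, 16->10, 7->4, 2->2, 15->9, 10->6, 8->5, 12->7, 4->3, 14->8, 1->1
rank(y): 9->5, 4->2, 19->11, 16->8, 17->9, 5->3, 11->7, 8->4, 2->1, 10->6, 18->10
Step 2: d_i = R_x(i) - R_y(i); compute d_i^2.
  (11-5)^2=36, (10-2)^2=64, (4-11)^2=49, (2-8)^2=36, (9-9)^2=0, (6-3)^2=9, (5-7)^2=4, (7-4)^2=9, (3-1)^2=4, (8-6)^2=4, (1-10)^2=81
sum(d^2) = 296.
Step 3: rho = 1 - 6*296 / (11*(11^2 - 1)) = 1 - 1776/1320 = -0.345455.
Step 4: Under H0, t = rho * sqrt((n-2)/(1-rho^2)) = -1.1044 ~ t(9).
Step 5: Two-sided p-value from the t-distribution with 9 df = 0.298089.
Step 6: alpha = 0.05. fail to reject H0.

rho = -0.3455, p = 0.298089, fail to reject H0 at alpha = 0.05.


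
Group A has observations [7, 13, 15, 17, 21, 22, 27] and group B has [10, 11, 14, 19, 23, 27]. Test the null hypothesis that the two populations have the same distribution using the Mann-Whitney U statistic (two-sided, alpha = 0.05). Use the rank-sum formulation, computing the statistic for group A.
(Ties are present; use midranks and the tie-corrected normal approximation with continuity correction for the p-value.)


Step 1: Combine and sort all 13 observations; assign midranks.
sorted (value, group): (7,X), (10,Y), (11,Y), (13,X), (14,Y), (15,X), (17,X), (19,Y), (21,X), (22,X), (23,Y), (27,X), (27,Y)
ranks: 7->1, 10->2, 11->3, 13->4, 14->5, 15->6, 17->7, 19->8, 21->9, 22->10, 23->11, 27->12.5, 27->12.5
Step 2: Rank sum for X: R1 = 1 + 4 + 6 + 7 + 9 + 10 + 12.5 = 49.5.
Step 3: U_X = R1 - n1(n1+1)/2 = 49.5 - 7*8/2 = 49.5 - 28 = 21.5.
       U_Y = n1*n2 - U_X = 42 - 21.5 = 20.5.
Step 4: Ties are present, so use the tie-corrected normal approximation (with continuity correction) for the p-value.
Step 5: p-value = 1.000000; compare to alpha = 0.05. fail to reject H0.

U_X = 21.5, p = 1.000000, fail to reject H0 at alpha = 0.05.


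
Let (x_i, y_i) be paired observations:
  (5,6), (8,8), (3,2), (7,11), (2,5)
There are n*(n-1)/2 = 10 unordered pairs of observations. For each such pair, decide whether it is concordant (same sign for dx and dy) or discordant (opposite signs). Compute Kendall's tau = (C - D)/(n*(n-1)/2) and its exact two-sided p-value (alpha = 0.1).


Step 1: Enumerate the 10 unordered pairs (i,j) with i<j and classify each by sign(x_j-x_i) * sign(y_j-y_i).
  (1,2):dx=+3,dy=+2->C; (1,3):dx=-2,dy=-4->C; (1,4):dx=+2,dy=+5->C; (1,5):dx=-3,dy=-1->C
  (2,3):dx=-5,dy=-6->C; (2,4):dx=-1,dy=+3->D; (2,5):dx=-6,dy=-3->C; (3,4):dx=+4,dy=+9->C
  (3,5):dx=-1,dy=+3->D; (4,5):dx=-5,dy=-6->C
Step 2: C = 8, D = 2, total pairs = 10.
Step 3: tau = (C - D)/(n(n-1)/2) = (8 - 2)/10 = 0.600000.
Step 4: Exact two-sided p-value (enumerate n! = 120 permutations of y under H0): p = 0.233333.
Step 5: alpha = 0.1. fail to reject H0.

tau_b = 0.6000 (C=8, D=2), p = 0.233333, fail to reject H0.


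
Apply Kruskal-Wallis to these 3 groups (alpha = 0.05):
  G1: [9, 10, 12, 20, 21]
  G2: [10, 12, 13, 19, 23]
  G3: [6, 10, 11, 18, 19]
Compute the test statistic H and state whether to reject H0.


Step 1: Combine all N = 15 observations and assign midranks.
sorted (value, group, rank): (6,G3,1), (9,G1,2), (10,G1,4), (10,G2,4), (10,G3,4), (11,G3,6), (12,G1,7.5), (12,G2,7.5), (13,G2,9), (18,G3,10), (19,G2,11.5), (19,G3,11.5), (20,G1,13), (21,G1,14), (23,G2,15)
Step 2: Sum ranks within each group.
R_1 = 40.5 (n_1 = 5)
R_2 = 47 (n_2 = 5)
R_3 = 32.5 (n_3 = 5)
Step 3: H = 12/(N(N+1)) * sum(R_i^2/n_i) - 3(N+1)
     = 12/(15*16) * (40.5^2/5 + 47^2/5 + 32.5^2/5) - 3*16
     = 0.050000 * 981.1 - 48
     = 1.055000.
Step 4: Ties present; correction factor C = 1 - 36/(15^3 - 15) = 0.989286. Corrected H = 1.055000 / 0.989286 = 1.066426.
Step 5: Under H0, H ~ chi^2(2); p-value = 0.586717.
Step 6: alpha = 0.05. fail to reject H0.

H = 1.0664, df = 2, p = 0.586717, fail to reject H0.


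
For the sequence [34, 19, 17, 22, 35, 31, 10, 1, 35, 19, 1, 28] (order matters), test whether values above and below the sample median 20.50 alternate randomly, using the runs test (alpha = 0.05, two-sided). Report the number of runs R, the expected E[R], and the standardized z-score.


Step 1: Compute median = 20.50; label A = above, B = below.
Labels in order: ABBAAABBABBA  (n_A = 6, n_B = 6)
Step 2: Count runs R = 7.
Step 3: Under H0 (random ordering), E[R] = 2*n_A*n_B/(n_A+n_B) + 1 = 2*6*6/12 + 1 = 7.0000.
        Var[R] = 2*n_A*n_B*(2*n_A*n_B - n_A - n_B) / ((n_A+n_B)^2 * (n_A+n_B-1)) = 4320/1584 = 2.7273.
        SD[R] = 1.6514.
Step 4: R = E[R], so z = 0 with no continuity correction.
Step 5: Two-sided p-value via normal approximation = 2*(1 - Phi(|z|)) = 1.000000.
Step 6: alpha = 0.05. fail to reject H0.

R = 7, z = 0.0000, p = 1.000000, fail to reject H0.


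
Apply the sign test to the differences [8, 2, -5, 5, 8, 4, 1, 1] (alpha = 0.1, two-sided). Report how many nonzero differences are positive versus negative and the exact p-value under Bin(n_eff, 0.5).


Step 1: Discard zero differences. Original n = 8; n_eff = number of nonzero differences = 8.
Nonzero differences (with sign): +8, +2, -5, +5, +8, +4, +1, +1
Step 2: Count signs: positive = 7, negative = 1.
Step 3: Under H0: P(positive) = 0.5, so the number of positives S ~ Bin(8, 0.5).
Step 4: Two-sided exact p-value = sum of Bin(8,0.5) probabilities at or below the observed probability = 0.070312.
Step 5: alpha = 0.1. reject H0.

n_eff = 8, pos = 7, neg = 1, p = 0.070312, reject H0.


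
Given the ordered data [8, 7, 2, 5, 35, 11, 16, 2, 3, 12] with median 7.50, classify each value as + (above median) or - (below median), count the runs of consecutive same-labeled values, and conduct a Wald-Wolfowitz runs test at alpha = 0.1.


Step 1: Compute median = 7.50; label A = above, B = below.
Labels in order: ABBBAAABBA  (n_A = 5, n_B = 5)
Step 2: Count runs R = 5.
Step 3: Under H0 (random ordering), E[R] = 2*n_A*n_B/(n_A+n_B) + 1 = 2*5*5/10 + 1 = 6.0000.
        Var[R] = 2*n_A*n_B*(2*n_A*n_B - n_A - n_B) / ((n_A+n_B)^2 * (n_A+n_B-1)) = 2000/900 = 2.2222.
        SD[R] = 1.4907.
Step 4: Continuity-corrected z = (R + 0.5 - E[R]) / SD[R] = (5 + 0.5 - 6.0000) / 1.4907 = -0.3354.
Step 5: Two-sided p-value via normal approximation = 2*(1 - Phi(|z|)) = 0.737316.
Step 6: alpha = 0.1. fail to reject H0.

R = 5, z = -0.3354, p = 0.737316, fail to reject H0.


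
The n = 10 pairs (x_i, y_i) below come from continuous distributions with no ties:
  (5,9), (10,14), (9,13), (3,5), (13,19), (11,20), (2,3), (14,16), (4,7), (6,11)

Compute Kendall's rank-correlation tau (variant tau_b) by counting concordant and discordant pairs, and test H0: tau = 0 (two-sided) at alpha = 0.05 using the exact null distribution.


Step 1: Enumerate the 45 unordered pairs (i,j) with i<j and classify each by sign(x_j-x_i) * sign(y_j-y_i).
  (1,2):dx=+5,dy=+5->C; (1,3):dx=+4,dy=+4->C; (1,4):dx=-2,dy=-4->C; (1,5):dx=+8,dy=+10->C
  (1,6):dx=+6,dy=+11->C; (1,7):dx=-3,dy=-6->C; (1,8):dx=+9,dy=+7->C; (1,9):dx=-1,dy=-2->C
  (1,10):dx=+1,dy=+2->C; (2,3):dx=-1,dy=-1->C; (2,4):dx=-7,dy=-9->C; (2,5):dx=+3,dy=+5->C
  (2,6):dx=+1,dy=+6->C; (2,7):dx=-8,dy=-11->C; (2,8):dx=+4,dy=+2->C; (2,9):dx=-6,dy=-7->C
  (2,10):dx=-4,dy=-3->C; (3,4):dx=-6,dy=-8->C; (3,5):dx=+4,dy=+6->C; (3,6):dx=+2,dy=+7->C
  (3,7):dx=-7,dy=-10->C; (3,8):dx=+5,dy=+3->C; (3,9):dx=-5,dy=-6->C; (3,10):dx=-3,dy=-2->C
  (4,5):dx=+10,dy=+14->C; (4,6):dx=+8,dy=+15->C; (4,7):dx=-1,dy=-2->C; (4,8):dx=+11,dy=+11->C
  (4,9):dx=+1,dy=+2->C; (4,10):dx=+3,dy=+6->C; (5,6):dx=-2,dy=+1->D; (5,7):dx=-11,dy=-16->C
  (5,8):dx=+1,dy=-3->D; (5,9):dx=-9,dy=-12->C; (5,10):dx=-7,dy=-8->C; (6,7):dx=-9,dy=-17->C
  (6,8):dx=+3,dy=-4->D; (6,9):dx=-7,dy=-13->C; (6,10):dx=-5,dy=-9->C; (7,8):dx=+12,dy=+13->C
  (7,9):dx=+2,dy=+4->C; (7,10):dx=+4,dy=+8->C; (8,9):dx=-10,dy=-9->C; (8,10):dx=-8,dy=-5->C
  (9,10):dx=+2,dy=+4->C
Step 2: C = 42, D = 3, total pairs = 45.
Step 3: tau = (C - D)/(n(n-1)/2) = (42 - 3)/45 = 0.866667.
Step 4: Exact two-sided p-value (enumerate n! = 3628800 permutations of y under H0): p = 0.000115.
Step 5: alpha = 0.05. reject H0.

tau_b = 0.8667 (C=42, D=3), p = 0.000115, reject H0.


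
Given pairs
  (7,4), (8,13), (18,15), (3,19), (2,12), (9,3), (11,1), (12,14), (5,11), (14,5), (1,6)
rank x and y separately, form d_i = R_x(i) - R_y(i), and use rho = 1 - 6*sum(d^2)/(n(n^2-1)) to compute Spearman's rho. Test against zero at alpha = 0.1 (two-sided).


Step 1: Rank x and y separately (midranks; no ties here).
rank(x): 7->5, 8->6, 18->11, 3->3, 2->2, 9->7, 11->8, 12->9, 5->4, 14->10, 1->1
rank(y): 4->3, 13->8, 15->10, 19->11, 12->7, 3->2, 1->1, 14->9, 11->6, 5->4, 6->5
Step 2: d_i = R_x(i) - R_y(i); compute d_i^2.
  (5-3)^2=4, (6-8)^2=4, (11-10)^2=1, (3-11)^2=64, (2-7)^2=25, (7-2)^2=25, (8-1)^2=49, (9-9)^2=0, (4-6)^2=4, (10-4)^2=36, (1-5)^2=16
sum(d^2) = 228.
Step 3: rho = 1 - 6*228 / (11*(11^2 - 1)) = 1 - 1368/1320 = -0.036364.
Step 4: Under H0, t = rho * sqrt((n-2)/(1-rho^2)) = -0.1092 ~ t(9).
Step 5: Two-sided p-value from the t-distribution with 9 df = 0.915468.
Step 6: alpha = 0.1. fail to reject H0.

rho = -0.0364, p = 0.915468, fail to reject H0 at alpha = 0.1.


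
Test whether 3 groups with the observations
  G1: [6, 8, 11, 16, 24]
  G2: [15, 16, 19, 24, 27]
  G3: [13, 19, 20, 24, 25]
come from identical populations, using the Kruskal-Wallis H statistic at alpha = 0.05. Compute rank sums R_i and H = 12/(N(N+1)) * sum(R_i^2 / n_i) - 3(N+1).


Step 1: Combine all N = 15 observations and assign midranks.
sorted (value, group, rank): (6,G1,1), (8,G1,2), (11,G1,3), (13,G3,4), (15,G2,5), (16,G1,6.5), (16,G2,6.5), (19,G2,8.5), (19,G3,8.5), (20,G3,10), (24,G1,12), (24,G2,12), (24,G3,12), (25,G3,14), (27,G2,15)
Step 2: Sum ranks within each group.
R_1 = 24.5 (n_1 = 5)
R_2 = 47 (n_2 = 5)
R_3 = 48.5 (n_3 = 5)
Step 3: H = 12/(N(N+1)) * sum(R_i^2/n_i) - 3(N+1)
     = 12/(15*16) * (24.5^2/5 + 47^2/5 + 48.5^2/5) - 3*16
     = 0.050000 * 1032.3 - 48
     = 3.615000.
Step 4: Ties present; correction factor C = 1 - 36/(15^3 - 15) = 0.989286. Corrected H = 3.615000 / 0.989286 = 3.654152.
Step 5: Under H0, H ~ chi^2(2); p-value = 0.160883.
Step 6: alpha = 0.05. fail to reject H0.

H = 3.6542, df = 2, p = 0.160883, fail to reject H0.


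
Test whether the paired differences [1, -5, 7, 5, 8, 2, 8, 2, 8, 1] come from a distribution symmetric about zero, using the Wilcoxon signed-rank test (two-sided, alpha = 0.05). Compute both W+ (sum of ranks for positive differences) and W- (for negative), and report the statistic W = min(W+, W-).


Step 1: Drop any zero differences (none here) and take |d_i|.
|d| = [1, 5, 7, 5, 8, 2, 8, 2, 8, 1]
Step 2: Midrank |d_i| (ties get averaged ranks).
ranks: |1|->1.5, |5|->5.5, |7|->7, |5|->5.5, |8|->9, |2|->3.5, |8|->9, |2|->3.5, |8|->9, |1|->1.5
Step 3: Attach original signs; sum ranks with positive sign and with negative sign.
W+ = 1.5 + 7 + 5.5 + 9 + 3.5 + 9 + 3.5 + 9 + 1.5 = 49.5
W- = 5.5 = 5.5
(Check: W+ + W- = 55 should equal n(n+1)/2 = 55.)
Step 4: Test statistic W = min(W+, W-) = 5.5.
Step 5: Ties in |d|, so use the tie-corrected normal approximation.
        E[W] = n(n+1)/4 = 10*11/4 = 27.5.
        Tie groups: |d|=1 (t=2), |d|=2 (t=2), |d|=5 (t=2), |d|=8 (t=3); sum(t^3 - t) = 42.
        Var[W] = n(n+1)(2n+1)/24 - sum(t^3-t)/48 = 2310/24 - 42/48 = 95.375.
        z = (W - E[W]) / sqrt(Var[W]) = (5.5 - 27.5) / 9.7660 = -2.2527.
        Two-sided p = 2*Phi(z) = 0.024277.
Step 6: alpha = 0.05. reject H0.

W+ = 49.5, W- = 5.5, W = min = 5.5, p = 0.024277, reject H0.


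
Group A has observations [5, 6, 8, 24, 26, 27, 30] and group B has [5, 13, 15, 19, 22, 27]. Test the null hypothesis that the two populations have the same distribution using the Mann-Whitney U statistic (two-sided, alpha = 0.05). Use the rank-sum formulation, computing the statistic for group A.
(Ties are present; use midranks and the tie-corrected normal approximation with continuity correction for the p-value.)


Step 1: Combine and sort all 13 observations; assign midranks.
sorted (value, group): (5,X), (5,Y), (6,X), (8,X), (13,Y), (15,Y), (19,Y), (22,Y), (24,X), (26,X), (27,X), (27,Y), (30,X)
ranks: 5->1.5, 5->1.5, 6->3, 8->4, 13->5, 15->6, 19->7, 22->8, 24->9, 26->10, 27->11.5, 27->11.5, 30->13
Step 2: Rank sum for X: R1 = 1.5 + 3 + 4 + 9 + 10 + 11.5 + 13 = 52.
Step 3: U_X = R1 - n1(n1+1)/2 = 52 - 7*8/2 = 52 - 28 = 24.
       U_Y = n1*n2 - U_X = 42 - 24 = 18.
Step 4: Ties are present, so use the tie-corrected normal approximation (with continuity correction) for the p-value.
Step 5: p-value = 0.720247; compare to alpha = 0.05. fail to reject H0.

U_X = 24, p = 0.720247, fail to reject H0 at alpha = 0.05.
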